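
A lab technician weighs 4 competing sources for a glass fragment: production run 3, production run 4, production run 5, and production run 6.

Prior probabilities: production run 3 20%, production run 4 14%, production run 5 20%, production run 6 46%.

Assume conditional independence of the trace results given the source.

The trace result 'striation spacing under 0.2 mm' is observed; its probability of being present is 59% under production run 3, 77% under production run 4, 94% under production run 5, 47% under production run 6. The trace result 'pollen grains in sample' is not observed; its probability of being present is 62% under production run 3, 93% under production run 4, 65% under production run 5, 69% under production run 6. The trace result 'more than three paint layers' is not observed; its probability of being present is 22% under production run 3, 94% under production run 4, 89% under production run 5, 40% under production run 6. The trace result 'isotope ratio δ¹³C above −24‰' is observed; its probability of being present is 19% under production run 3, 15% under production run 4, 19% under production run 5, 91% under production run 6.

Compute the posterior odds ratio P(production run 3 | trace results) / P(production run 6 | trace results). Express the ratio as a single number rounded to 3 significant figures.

0.182

Unnormalized posterior weight (prior times the trace result likelihoods) for each of the two hypotheses (using 1 − P(present | H) for each absent trace result):
  production run 3: 0.20 × 0.59 × (1 − 0.62) × (1 − 0.22) × 0.19 = 0.0066453
  production run 6: 0.46 × 0.47 × (1 − 0.69) × (1 − 0.40) × 0.91 = 0.036594
Odds(production run 3 : production run 6) = 0.0066453 / 0.036594 ≈ 0.182.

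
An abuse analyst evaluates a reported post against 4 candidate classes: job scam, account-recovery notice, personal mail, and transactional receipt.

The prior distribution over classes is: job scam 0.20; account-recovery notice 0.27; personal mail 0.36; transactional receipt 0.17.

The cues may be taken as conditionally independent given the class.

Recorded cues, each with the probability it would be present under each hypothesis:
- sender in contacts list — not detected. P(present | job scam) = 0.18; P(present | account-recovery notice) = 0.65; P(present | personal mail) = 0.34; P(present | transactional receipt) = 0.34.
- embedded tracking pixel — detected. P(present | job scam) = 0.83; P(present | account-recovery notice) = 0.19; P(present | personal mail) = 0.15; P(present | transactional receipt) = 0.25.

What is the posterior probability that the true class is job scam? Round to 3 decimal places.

0.625

Multiply each prior by the joint likelihood of the cue pattern (using 1 − P(present | H) for each absent cue):
  job scam: 0.20 × (1 − 0.18) × 0.83 = 0.13612
  account-recovery notice: 0.27 × (1 − 0.65) × 0.19 = 0.017955
  personal mail: 0.36 × (1 − 0.34) × 0.15 = 0.03564
  transactional receipt: 0.17 × (1 − 0.34) × 0.25 = 0.02805
The unnormalized weights sum to 0.21777.
P(job scam | evidence) = 0.13612 / 0.21777 ≈ 0.625.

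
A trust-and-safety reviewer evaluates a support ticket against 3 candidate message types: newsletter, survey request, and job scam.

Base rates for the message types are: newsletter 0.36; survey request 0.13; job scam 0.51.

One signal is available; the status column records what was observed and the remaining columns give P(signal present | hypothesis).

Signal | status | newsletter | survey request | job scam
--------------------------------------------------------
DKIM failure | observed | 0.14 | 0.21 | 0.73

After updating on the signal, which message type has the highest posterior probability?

For each hypothesis, the unnormalized posterior weight is prior × likelihood:
  newsletter: 0.36 × 0.14 = 0.0504
  survey request: 0.13 × 0.21 = 0.0273
  job scam: 0.51 × 0.73 = 0.3723
Marginal likelihood of the evidence = 0.45.
P(newsletter | evidence) ≈ 0.0504 / 0.45 ≈ 0.112
P(survey request | evidence) ≈ 0.0273 / 0.45 ≈ 0.061
P(job scam | evidence) ≈ 0.3723 / 0.45 ≈ 0.827
The largest is 0.827, so job scam is most probable.

job scam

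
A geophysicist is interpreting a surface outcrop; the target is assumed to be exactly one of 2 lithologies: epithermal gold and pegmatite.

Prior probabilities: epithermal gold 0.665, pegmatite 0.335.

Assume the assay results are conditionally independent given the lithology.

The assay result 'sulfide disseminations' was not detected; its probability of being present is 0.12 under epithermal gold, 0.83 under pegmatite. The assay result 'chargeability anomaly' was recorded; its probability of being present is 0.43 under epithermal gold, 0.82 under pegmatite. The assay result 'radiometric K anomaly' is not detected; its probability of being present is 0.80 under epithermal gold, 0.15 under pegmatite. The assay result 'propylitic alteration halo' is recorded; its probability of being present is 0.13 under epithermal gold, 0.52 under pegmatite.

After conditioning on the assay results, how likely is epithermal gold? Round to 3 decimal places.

0.241

For each hypothesis, the unnormalized posterior weight is prior × product of the assay result likelihoods (using 1 − P(present | H) for each absent assay result):
  epithermal gold: 0.665 × (1 − 0.12) × 0.43 × (1 − 0.80) × 0.13 = 0.0065425
  pegmatite: 0.335 × (1 − 0.83) × 0.82 × (1 − 0.15) × 0.52 = 0.020641
Normalizing constant Z = 0.0065425 + 0.020641 = 0.027183.
P(epithermal gold | evidence) = 0.0065425 / 0.027183 ≈ 0.241.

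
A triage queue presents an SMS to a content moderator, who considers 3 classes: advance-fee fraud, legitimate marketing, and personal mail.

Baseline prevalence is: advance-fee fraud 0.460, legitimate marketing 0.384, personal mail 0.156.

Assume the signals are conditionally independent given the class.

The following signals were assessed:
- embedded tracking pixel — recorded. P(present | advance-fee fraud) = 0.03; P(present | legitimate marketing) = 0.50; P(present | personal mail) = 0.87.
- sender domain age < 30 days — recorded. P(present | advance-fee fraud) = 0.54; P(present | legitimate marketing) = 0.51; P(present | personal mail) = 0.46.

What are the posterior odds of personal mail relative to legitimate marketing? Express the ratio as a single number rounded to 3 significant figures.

0.638

Posterior odds equal prior odds times the likelihood ratio; only the two competing hypotheses matter.
  personal mail: 0.156 × 0.87 × 0.46 = 0.062431
  legitimate marketing: 0.384 × 0.50 × 0.51 = 0.09792
Odds(personal mail : legitimate marketing) = 0.062431 / 0.09792 ≈ 0.638.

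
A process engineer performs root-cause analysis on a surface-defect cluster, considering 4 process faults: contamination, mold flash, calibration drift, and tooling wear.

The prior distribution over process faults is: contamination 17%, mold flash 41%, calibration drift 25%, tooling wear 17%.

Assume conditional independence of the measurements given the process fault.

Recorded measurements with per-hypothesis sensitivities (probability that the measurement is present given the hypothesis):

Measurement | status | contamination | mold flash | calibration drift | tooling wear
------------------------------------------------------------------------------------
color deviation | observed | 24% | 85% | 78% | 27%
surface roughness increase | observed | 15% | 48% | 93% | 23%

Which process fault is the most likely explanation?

calibration drift

For each hypothesis, the unnormalized posterior weight is prior × product of the measurement likelihoods:
  contamination: 0.17 × 0.24 × 0.15 = 0.00612
  mold flash: 0.41 × 0.85 × 0.48 = 0.16728
  calibration drift: 0.25 × 0.78 × 0.93 = 0.18135
  tooling wear: 0.17 × 0.27 × 0.23 = 0.010557
Normalizing constant Z = 0.00612 + 0.16728 + 0.18135 + 0.010557 = 0.36531.
P(contamination | evidence) ≈ 0.00612 / 0.36531 ≈ 0.017
P(mold flash | evidence) ≈ 0.16728 / 0.36531 ≈ 0.458
P(calibration drift | evidence) ≈ 0.18135 / 0.36531 ≈ 0.496
P(tooling wear | evidence) ≈ 0.010557 / 0.36531 ≈ 0.029
The largest is 0.496, so calibration drift is most probable.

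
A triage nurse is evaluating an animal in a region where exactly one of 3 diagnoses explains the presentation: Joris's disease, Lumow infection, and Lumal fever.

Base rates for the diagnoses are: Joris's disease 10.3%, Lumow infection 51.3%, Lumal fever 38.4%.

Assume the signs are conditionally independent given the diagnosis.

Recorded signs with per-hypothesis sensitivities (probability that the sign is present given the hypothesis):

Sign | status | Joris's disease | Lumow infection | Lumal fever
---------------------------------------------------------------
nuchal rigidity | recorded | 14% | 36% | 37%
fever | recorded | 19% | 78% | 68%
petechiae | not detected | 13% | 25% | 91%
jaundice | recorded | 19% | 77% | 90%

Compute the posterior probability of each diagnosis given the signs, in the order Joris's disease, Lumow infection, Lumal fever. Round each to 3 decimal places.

0.005, 0.909, 0.086

By Bayes' rule with conditional independence, the unnormalized weight for each hypothesis is prior × ∏ likelihoods (using 1 − P(present | H) for each absent sign):
  Joris's disease: 0.103 × 0.14 × 0.19 × (1 − 0.13) × 0.19 = 0.00045289
  Lumow infection: 0.513 × 0.36 × 0.78 × (1 − 0.25) × 0.77 = 0.083189
  Lumal fever: 0.384 × 0.37 × 0.68 × (1 − 0.91) × 0.90 = 0.0078258
The unnormalized weights sum to 0.091468.
P(Joris's disease | evidence) = 0.00045289 / 0.091468 ≈ 0.005
P(Lumow infection | evidence) = 0.083189 / 0.091468 ≈ 0.909
P(Lumal fever | evidence) = 0.0078258 / 0.091468 ≈ 0.086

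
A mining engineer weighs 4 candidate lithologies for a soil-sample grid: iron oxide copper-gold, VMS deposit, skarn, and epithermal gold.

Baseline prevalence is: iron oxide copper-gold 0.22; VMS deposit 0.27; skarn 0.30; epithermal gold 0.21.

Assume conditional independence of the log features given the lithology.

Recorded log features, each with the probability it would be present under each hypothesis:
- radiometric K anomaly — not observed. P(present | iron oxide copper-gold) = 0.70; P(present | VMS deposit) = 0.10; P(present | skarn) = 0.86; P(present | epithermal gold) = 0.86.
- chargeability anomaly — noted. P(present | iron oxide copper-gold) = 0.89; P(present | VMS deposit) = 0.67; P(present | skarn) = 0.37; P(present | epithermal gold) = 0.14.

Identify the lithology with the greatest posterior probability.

Multiply each prior by the joint likelihood of the log feature pattern (using 1 − P(present | H) for each absent log feature):
  iron oxide copper-gold: 0.22 × (1 − 0.70) × 0.89 = 0.05874
  VMS deposit: 0.27 × (1 − 0.10) × 0.67 = 0.16281
  skarn: 0.30 × (1 − 0.86) × 0.37 = 0.01554
  epithermal gold: 0.21 × (1 − 0.86) × 0.14 = 0.004116
Normalizing constant Z = 0.05874 + 0.16281 + 0.01554 + 0.004116 = 0.24121.
P(iron oxide copper-gold | evidence) ≈ 0.05874 / 0.24121 ≈ 0.244
P(VMS deposit | evidence) ≈ 0.16281 / 0.24121 ≈ 0.675
P(skarn | evidence) ≈ 0.01554 / 0.24121 ≈ 0.064
P(epithermal gold | evidence) ≈ 0.004116 / 0.24121 ≈ 0.017
The largest is 0.675, so VMS deposit is most probable.

VMS deposit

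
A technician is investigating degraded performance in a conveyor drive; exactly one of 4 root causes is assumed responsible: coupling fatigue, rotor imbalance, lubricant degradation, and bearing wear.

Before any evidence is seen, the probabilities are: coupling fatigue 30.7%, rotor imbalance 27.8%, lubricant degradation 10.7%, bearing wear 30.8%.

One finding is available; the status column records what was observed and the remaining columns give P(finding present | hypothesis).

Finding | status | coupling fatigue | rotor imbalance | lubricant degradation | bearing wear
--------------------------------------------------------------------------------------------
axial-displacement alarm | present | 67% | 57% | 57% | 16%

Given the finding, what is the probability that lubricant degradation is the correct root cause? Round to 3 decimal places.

Multiply each prior by the likelihood of the finding:
  coupling fatigue: 0.307 × 0.67 = 0.20569
  rotor imbalance: 0.278 × 0.57 = 0.15846
  lubricant degradation: 0.107 × 0.57 = 0.06099
  bearing wear: 0.308 × 0.16 = 0.04928
Normalizing constant Z = 0.20569 + 0.15846 + 0.06099 + 0.04928 = 0.47442.
P(lubricant degradation | evidence) = 0.06099 / 0.47442 ≈ 0.129.

0.129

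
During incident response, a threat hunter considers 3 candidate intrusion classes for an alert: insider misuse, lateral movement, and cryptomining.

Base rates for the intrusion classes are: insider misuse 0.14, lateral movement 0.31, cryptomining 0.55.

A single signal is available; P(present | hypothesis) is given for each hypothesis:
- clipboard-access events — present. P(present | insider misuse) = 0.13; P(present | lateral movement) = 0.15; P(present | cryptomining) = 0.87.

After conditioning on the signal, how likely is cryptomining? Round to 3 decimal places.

For each hypothesis, the unnormalized posterior weight is prior × likelihood:
  insider misuse: 0.14 × 0.13 = 0.0182
  lateral movement: 0.31 × 0.15 = 0.0465
  cryptomining: 0.55 × 0.87 = 0.4785
Marginal likelihood of the evidence = 0.5432.
P(cryptomining | evidence) = 0.4785 / 0.5432 ≈ 0.881.

0.881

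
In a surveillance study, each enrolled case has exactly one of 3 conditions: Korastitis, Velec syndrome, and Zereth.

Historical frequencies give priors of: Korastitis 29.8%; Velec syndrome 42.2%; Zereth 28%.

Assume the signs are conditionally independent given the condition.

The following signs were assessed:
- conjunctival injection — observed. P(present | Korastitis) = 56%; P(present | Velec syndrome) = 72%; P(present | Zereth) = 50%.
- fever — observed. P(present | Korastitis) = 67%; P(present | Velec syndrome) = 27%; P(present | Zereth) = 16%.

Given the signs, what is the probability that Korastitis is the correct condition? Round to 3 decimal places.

0.517

Multiply each prior by the joint likelihood of the sign pattern:
  Korastitis: 0.298 × 0.56 × 0.67 = 0.11181
  Velec syndrome: 0.422 × 0.72 × 0.27 = 0.082037
  Zereth: 0.280 × 0.50 × 0.16 = 0.0224
Normalizing constant Z = 0.11181 + 0.082037 + 0.0224 = 0.21625.
P(Korastitis | evidence) = 0.11181 / 0.21625 ≈ 0.517.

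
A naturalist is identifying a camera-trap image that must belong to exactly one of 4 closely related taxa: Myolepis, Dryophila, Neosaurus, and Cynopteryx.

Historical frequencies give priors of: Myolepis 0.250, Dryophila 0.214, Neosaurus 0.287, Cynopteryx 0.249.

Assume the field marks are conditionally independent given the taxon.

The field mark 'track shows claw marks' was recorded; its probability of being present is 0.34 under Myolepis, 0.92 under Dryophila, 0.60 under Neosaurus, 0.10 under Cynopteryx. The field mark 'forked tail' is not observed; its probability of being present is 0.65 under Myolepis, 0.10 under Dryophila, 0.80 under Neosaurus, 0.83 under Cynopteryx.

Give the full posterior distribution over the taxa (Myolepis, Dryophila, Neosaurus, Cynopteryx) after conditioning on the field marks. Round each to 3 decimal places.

For each hypothesis, the unnormalized posterior weight is prior × product of the field mark likelihoods (using 1 − P(present | H) for each absent field mark):
  Myolepis: 0.250 × 0.34 × (1 − 0.65) = 0.02975
  Dryophila: 0.214 × 0.92 × (1 − 0.10) = 0.17719
  Neosaurus: 0.287 × 0.60 × (1 − 0.80) = 0.03444
  Cynopteryx: 0.249 × 0.10 × (1 − 0.83) = 0.004233
Marginal likelihood of the evidence = 0.24561.
P(Myolepis | evidence) = 0.02975 / 0.24561 ≈ 0.121
P(Dryophila | evidence) = 0.17719 / 0.24561 ≈ 0.721
P(Neosaurus | evidence) = 0.03444 / 0.24561 ≈ 0.140
P(Cynopteryx | evidence) = 0.004233 / 0.24561 ≈ 0.017

0.121, 0.721, 0.140, 0.017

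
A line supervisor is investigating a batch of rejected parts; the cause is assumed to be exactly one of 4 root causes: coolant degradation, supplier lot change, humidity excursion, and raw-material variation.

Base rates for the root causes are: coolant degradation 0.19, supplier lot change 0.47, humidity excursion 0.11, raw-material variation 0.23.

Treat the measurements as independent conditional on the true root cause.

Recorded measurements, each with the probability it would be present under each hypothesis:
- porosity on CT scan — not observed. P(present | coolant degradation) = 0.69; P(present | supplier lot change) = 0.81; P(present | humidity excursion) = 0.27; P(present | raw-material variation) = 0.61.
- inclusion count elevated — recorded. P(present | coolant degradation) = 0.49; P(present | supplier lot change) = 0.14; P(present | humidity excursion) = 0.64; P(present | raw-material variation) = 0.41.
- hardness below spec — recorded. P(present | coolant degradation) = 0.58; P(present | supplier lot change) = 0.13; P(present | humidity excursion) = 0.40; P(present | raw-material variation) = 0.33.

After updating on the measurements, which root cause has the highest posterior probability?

humidity excursion

For each hypothesis, the unnormalized posterior weight is prior × product of the measurement likelihoods (using 1 − P(present | H) for each absent measurement):
  coolant degradation: 0.19 × (1 − 0.69) × 0.49 × 0.58 = 0.016739
  supplier lot change: 0.47 × (1 − 0.81) × 0.14 × 0.13 = 0.0016253
  humidity excursion: 0.11 × (1 − 0.27) × 0.64 × 0.40 = 0.020557
  raw-material variation: 0.23 × (1 − 0.61) × 0.41 × 0.33 = 0.012136
Marginal likelihood of the evidence = 0.051058.
P(coolant degradation | evidence) ≈ 0.016739 / 0.051058 ≈ 0.328
P(supplier lot change | evidence) ≈ 0.0016253 / 0.051058 ≈ 0.032
P(humidity excursion | evidence) ≈ 0.020557 / 0.051058 ≈ 0.403
P(raw-material variation | evidence) ≈ 0.012136 / 0.051058 ≈ 0.238
The largest is 0.403, so humidity excursion is most probable.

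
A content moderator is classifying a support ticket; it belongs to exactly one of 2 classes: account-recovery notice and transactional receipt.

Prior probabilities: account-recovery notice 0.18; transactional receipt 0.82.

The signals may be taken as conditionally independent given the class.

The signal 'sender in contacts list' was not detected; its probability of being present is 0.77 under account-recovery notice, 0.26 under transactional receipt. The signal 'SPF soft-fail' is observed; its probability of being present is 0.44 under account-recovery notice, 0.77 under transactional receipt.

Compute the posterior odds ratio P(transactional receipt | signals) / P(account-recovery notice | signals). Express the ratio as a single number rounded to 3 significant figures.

Posterior odds equal prior odds times the likelihood ratio; only the two competing hypotheses matter (using 1 − P(present | H) for each absent signal).
  transactional receipt: 0.82 × (1 − 0.26) × 0.77 = 0.46724
  account-recovery notice: 0.18 × (1 − 0.77) × 0.44 = 0.018216
Odds(transactional receipt : account-recovery notice) = 0.46724 / 0.018216 ≈ 25.6.

25.6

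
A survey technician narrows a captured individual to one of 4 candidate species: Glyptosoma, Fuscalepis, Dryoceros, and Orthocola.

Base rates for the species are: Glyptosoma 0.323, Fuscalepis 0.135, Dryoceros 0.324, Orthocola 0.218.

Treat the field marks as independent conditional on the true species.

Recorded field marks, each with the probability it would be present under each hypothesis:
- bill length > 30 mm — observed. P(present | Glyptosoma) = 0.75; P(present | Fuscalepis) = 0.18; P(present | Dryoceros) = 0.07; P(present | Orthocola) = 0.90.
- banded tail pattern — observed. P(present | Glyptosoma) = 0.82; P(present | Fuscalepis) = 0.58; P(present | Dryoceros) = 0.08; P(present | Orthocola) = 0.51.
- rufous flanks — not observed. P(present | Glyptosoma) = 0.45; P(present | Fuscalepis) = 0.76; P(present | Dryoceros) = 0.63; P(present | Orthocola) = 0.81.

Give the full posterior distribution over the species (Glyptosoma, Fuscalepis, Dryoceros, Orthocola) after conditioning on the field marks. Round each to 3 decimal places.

Multiply each prior by the joint likelihood of the field mark pattern (using 1 − P(present | H) for each absent field mark):
  Glyptosoma: 0.323 × 0.75 × 0.82 × (1 − 0.45) = 0.10925
  Fuscalepis: 0.135 × 0.18 × 0.58 × (1 − 0.76) = 0.0033826
  Dryoceros: 0.324 × 0.07 × 0.08 × (1 − 0.63) = 0.00067133
  Orthocola: 0.218 × 0.90 × 0.51 × (1 − 0.81) = 0.019012
Normalizing constant Z = 0.10925 + 0.0033826 + 0.00067133 + 0.019012 = 0.13232.
P(Glyptosoma | evidence) = 0.10925 / 0.13232 ≈ 0.826
P(Fuscalepis | evidence) = 0.0033826 / 0.13232 ≈ 0.026
P(Dryoceros | evidence) = 0.00067133 / 0.13232 ≈ 0.005
P(Orthocola | evidence) = 0.019012 / 0.13232 ≈ 0.144

0.826, 0.026, 0.005, 0.144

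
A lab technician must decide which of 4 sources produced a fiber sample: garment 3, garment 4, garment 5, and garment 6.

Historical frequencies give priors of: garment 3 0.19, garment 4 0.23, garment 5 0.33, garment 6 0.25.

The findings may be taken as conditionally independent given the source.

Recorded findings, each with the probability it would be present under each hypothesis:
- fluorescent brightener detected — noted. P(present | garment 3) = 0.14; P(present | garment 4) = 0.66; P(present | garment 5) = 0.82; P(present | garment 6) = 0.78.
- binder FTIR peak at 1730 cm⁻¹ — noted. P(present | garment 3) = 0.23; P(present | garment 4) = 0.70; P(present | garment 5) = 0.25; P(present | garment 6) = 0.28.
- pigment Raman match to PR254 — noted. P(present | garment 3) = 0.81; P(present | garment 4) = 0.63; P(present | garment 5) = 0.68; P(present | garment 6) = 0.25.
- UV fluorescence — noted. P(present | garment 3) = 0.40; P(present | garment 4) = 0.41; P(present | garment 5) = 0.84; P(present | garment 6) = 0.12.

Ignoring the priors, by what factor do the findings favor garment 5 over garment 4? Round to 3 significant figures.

0.981

Take the product of per-finding likelihoods under each hypothesis, then divide.
  garment 5: 0.82 × 0.25 × 0.68 × 0.84 = 0.1171
  garment 4: 0.66 × 0.70 × 0.63 × 0.41 = 0.11933
Bayes factor = 0.1171 / 0.11933 ≈ 0.981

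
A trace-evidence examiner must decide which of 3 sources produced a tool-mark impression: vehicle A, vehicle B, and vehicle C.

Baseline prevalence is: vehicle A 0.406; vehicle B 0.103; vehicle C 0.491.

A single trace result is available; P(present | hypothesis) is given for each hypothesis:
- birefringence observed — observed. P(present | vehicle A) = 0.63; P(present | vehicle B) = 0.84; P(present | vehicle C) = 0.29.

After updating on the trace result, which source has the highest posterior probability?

vehicle A

Multiply each prior by the likelihood of the trace result:
  vehicle A: 0.406 × 0.63 = 0.25578
  vehicle B: 0.103 × 0.84 = 0.08652
  vehicle C: 0.491 × 0.29 = 0.14239
Normalizing constant Z = 0.25578 + 0.08652 + 0.14239 = 0.48469.
P(vehicle A | evidence) ≈ 0.25578 / 0.48469 ≈ 0.528
P(vehicle B | evidence) ≈ 0.08652 / 0.48469 ≈ 0.179
P(vehicle C | evidence) ≈ 0.14239 / 0.48469 ≈ 0.294
The largest is 0.528, so vehicle A is most probable.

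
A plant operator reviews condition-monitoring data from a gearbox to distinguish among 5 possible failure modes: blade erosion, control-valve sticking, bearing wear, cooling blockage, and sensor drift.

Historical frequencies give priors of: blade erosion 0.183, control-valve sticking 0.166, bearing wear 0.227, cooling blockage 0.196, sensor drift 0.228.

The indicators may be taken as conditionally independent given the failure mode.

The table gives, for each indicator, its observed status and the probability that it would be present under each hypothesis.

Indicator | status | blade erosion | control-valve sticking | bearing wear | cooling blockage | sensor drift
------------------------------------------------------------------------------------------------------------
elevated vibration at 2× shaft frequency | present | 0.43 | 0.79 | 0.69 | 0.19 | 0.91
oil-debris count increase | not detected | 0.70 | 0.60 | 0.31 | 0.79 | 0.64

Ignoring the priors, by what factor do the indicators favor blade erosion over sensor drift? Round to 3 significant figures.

Joint likelihood of the indicator pattern under each hypothesis (using 1 − P(present | H) for each absent indicator):
  blade erosion: 0.43 × (1 − 0.70) = 0.129
  sensor drift: 0.91 × (1 − 0.64) = 0.3276
Bayes factor = 0.129 / 0.3276 ≈ 0.394

0.394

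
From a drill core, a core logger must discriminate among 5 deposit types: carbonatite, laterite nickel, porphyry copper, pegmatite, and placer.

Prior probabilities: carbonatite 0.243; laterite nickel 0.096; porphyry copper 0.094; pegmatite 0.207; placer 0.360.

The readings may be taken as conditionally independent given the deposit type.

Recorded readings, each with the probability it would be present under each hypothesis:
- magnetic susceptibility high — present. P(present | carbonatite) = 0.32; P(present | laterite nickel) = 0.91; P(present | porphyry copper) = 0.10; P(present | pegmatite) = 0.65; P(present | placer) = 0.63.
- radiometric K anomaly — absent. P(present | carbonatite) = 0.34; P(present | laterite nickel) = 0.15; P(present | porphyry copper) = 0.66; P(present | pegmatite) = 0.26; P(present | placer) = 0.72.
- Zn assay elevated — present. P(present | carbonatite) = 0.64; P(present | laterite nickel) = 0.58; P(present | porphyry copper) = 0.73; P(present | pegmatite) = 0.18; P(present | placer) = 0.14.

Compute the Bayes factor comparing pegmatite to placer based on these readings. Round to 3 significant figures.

3.51

The Bayes factor is the ratio of the joint likelihoods of the reading pattern under the two hypotheses (using 1 − P(present | H) for each absent reading).
  pegmatite: 0.65 × (1 − 0.26) × 0.18 = 0.08658
  placer: 0.63 × (1 − 0.72) × 0.14 = 0.024696
Bayes factor = 0.08658 / 0.024696 ≈ 3.51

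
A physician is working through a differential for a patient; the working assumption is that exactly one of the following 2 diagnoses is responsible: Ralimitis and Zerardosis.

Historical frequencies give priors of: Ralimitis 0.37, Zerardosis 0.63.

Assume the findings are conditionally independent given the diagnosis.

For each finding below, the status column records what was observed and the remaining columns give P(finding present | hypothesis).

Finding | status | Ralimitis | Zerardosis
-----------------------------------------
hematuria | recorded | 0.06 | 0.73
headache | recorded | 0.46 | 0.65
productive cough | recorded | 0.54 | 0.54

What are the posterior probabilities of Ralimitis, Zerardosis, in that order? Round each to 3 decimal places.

0.033, 0.967

By Bayes' rule with conditional independence, the unnormalized weight for each hypothesis is prior × ∏ likelihoods:
  Ralimitis: 0.37 × 0.06 × 0.46 × 0.54 = 0.0055145
  Zerardosis: 0.63 × 0.73 × 0.65 × 0.54 = 0.16142
Normalizing constant Z = 0.0055145 + 0.16142 = 0.16694.
P(Ralimitis | evidence) = 0.0055145 / 0.16694 ≈ 0.033
P(Zerardosis | evidence) = 0.16142 / 0.16694 ≈ 0.967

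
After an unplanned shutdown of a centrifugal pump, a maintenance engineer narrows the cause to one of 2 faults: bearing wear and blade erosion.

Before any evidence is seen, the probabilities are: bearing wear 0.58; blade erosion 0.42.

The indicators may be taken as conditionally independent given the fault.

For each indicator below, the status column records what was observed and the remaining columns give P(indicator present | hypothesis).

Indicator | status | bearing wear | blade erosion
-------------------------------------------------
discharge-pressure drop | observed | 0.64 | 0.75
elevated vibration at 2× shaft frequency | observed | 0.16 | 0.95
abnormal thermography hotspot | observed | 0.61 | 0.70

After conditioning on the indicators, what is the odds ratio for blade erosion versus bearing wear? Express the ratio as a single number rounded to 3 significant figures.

Posterior odds equal prior odds times the likelihood ratio; only the two competing hypotheses matter.
  blade erosion: 0.42 × 0.75 × 0.95 × 0.70 = 0.20947
  bearing wear: 0.58 × 0.64 × 0.16 × 0.61 = 0.036229
Odds(blade erosion : bearing wear) = 0.20947 / 0.036229 ≈ 5.78.

5.78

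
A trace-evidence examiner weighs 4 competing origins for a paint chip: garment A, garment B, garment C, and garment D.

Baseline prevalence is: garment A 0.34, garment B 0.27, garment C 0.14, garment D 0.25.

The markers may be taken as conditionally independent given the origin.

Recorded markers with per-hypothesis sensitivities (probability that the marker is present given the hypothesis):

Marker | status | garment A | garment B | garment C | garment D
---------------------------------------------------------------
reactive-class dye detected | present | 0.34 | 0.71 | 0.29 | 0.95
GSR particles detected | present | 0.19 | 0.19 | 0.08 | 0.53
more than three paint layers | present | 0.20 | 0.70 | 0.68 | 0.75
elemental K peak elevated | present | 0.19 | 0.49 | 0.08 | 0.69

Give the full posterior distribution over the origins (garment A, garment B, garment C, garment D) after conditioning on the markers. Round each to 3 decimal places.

By Bayes' rule with conditional independence, the unnormalized weight for each hypothesis is prior × ∏ likelihoods:
  garment A: 0.34 × 0.34 × 0.19 × 0.20 × 0.19 = 0.00083463
  garment B: 0.27 × 0.71 × 0.19 × 0.70 × 0.49 = 0.012493
  garment C: 0.14 × 0.29 × 0.08 × 0.68 × 0.08 = 0.00017669
  garment D: 0.25 × 0.95 × 0.53 × 0.75 × 0.69 = 0.06514
Normalizing constant Z = 0.00083463 + 0.012493 + 0.00017669 + 0.06514 = 0.078645.
P(garment A | evidence) = 0.00083463 / 0.078645 ≈ 0.011
P(garment B | evidence) = 0.012493 / 0.078645 ≈ 0.159
P(garment C | evidence) = 0.00017669 / 0.078645 ≈ 0.002
P(garment D | evidence) = 0.06514 / 0.078645 ≈ 0.828

0.011, 0.159, 0.002, 0.828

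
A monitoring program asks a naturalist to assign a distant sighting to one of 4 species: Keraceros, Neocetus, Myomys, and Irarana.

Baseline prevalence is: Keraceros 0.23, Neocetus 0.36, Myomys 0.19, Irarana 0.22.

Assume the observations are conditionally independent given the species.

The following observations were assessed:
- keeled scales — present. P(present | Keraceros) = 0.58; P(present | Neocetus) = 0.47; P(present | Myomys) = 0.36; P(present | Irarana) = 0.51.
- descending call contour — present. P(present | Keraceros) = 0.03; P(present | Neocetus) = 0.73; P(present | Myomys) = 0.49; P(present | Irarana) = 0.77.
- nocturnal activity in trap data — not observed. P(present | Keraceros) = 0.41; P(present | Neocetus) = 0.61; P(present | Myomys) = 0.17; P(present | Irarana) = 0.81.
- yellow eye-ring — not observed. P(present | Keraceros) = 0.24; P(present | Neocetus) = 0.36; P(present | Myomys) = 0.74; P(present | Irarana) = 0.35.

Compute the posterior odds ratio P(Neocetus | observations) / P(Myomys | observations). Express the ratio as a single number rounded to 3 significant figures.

Unnormalized posterior weight (prior times the observation likelihoods) for each of the two hypotheses (using 1 − P(present | H) for each absent observation):
  Neocetus: 0.36 × 0.47 × 0.73 × (1 − 0.61) × (1 − 0.36) = 0.03083
  Myomys: 0.19 × 0.36 × 0.49 × (1 − 0.17) × (1 − 0.74) = 0.0072328
Posterior odds = 0.03083 / 0.0072328 ≈ 4.26.

4.26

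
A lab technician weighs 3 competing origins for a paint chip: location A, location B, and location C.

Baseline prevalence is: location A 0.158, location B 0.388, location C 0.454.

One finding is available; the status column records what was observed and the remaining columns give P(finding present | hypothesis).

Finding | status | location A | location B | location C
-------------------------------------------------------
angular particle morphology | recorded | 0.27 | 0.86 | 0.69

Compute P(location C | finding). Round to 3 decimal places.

0.454

Multiply each prior by the likelihood of the finding:
  location A: 0.158 × 0.27 = 0.04266
  location B: 0.388 × 0.86 = 0.33368
  location C: 0.454 × 0.69 = 0.31326
The unnormalized weights sum to 0.6896.
P(location C | evidence) = 0.31326 / 0.6896 ≈ 0.454.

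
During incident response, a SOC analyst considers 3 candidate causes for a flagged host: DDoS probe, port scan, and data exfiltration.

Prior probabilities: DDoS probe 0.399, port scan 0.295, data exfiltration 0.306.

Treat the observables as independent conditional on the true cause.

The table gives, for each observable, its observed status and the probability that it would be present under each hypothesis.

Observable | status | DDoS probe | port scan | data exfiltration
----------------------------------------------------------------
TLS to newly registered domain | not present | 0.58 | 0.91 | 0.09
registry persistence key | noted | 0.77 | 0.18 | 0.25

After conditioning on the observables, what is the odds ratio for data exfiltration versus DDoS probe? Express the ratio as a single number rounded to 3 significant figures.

Posterior odds equal prior odds times the likelihood ratio; only the two competing hypotheses matter (using 1 − P(present | H) for each absent observable).
  data exfiltration: 0.306 × (1 − 0.09) × 0.25 = 0.069615
  DDoS probe: 0.399 × (1 − 0.58) × 0.77 = 0.12904
Odds(data exfiltration : DDoS probe) = 0.069615 / 0.12904 ≈ 0.539.

0.539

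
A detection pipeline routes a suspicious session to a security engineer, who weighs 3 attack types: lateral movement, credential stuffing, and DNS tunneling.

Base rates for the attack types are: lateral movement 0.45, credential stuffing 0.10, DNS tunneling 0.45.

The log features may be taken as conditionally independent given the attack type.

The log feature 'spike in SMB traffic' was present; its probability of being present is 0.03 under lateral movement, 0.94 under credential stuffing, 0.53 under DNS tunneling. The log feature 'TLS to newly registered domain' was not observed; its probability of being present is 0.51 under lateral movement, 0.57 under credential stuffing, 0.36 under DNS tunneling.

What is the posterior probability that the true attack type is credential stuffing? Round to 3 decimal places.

Multiply each prior by the joint likelihood of the log feature pattern (using 1 − P(present | H) for each absent log feature):
  lateral movement: 0.45 × 0.03 × (1 − 0.51) = 0.006615
  credential stuffing: 0.10 × 0.94 × (1 − 0.57) = 0.04042
  DNS tunneling: 0.45 × 0.53 × (1 − 0.36) = 0.15264
Marginal likelihood of the evidence = 0.19968.
P(credential stuffing | evidence) = 0.04042 / 0.19968 ≈ 0.202.

0.202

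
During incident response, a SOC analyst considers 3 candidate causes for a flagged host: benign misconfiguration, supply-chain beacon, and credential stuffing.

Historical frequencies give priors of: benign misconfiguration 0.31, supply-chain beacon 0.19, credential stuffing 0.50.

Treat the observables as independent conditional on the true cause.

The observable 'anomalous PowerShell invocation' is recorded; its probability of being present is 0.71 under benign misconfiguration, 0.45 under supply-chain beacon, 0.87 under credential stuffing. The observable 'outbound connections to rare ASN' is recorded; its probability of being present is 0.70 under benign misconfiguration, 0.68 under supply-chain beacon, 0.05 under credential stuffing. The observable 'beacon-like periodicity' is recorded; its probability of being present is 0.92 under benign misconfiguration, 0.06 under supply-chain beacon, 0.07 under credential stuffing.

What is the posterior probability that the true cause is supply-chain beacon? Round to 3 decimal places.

0.024

For each hypothesis, the unnormalized posterior weight is prior × product of the observable likelihoods:
  benign misconfiguration: 0.31 × 0.71 × 0.70 × 0.92 = 0.14174
  supply-chain beacon: 0.19 × 0.45 × 0.68 × 0.06 = 0.0034884
  credential stuffing: 0.50 × 0.87 × 0.05 × 0.07 = 0.0015225
Normalizing constant Z = 0.14174 + 0.0034884 + 0.0015225 = 0.14676.
P(supply-chain beacon | evidence) = 0.0034884 / 0.14676 ≈ 0.024.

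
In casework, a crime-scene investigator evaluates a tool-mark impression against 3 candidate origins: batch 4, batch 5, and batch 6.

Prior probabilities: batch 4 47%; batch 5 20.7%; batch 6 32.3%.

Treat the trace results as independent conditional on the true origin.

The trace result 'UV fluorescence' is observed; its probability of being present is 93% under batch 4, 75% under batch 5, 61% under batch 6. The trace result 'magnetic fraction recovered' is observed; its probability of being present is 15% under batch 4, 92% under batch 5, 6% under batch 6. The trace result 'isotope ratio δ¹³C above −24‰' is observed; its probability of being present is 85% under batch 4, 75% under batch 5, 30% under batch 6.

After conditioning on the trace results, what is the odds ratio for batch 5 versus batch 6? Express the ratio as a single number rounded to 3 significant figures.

The normalizing constant cancels in an odds ratio, so compute prior × likelihood for the two hypotheses only:
  batch 5: 0.207 × 0.75 × 0.92 × 0.75 = 0.10712
  batch 6: 0.323 × 0.61 × 0.06 × 0.30 = 0.0035465
Odds(batch 5 : batch 6) = 0.10712 / 0.0035465 ≈ 30.2.

30.2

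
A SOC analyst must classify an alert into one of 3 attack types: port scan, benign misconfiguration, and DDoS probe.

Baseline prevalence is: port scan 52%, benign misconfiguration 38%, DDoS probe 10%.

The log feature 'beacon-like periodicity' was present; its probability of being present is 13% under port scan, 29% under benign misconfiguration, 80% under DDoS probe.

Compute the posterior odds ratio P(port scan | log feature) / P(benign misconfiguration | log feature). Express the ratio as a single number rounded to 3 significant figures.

The normalizing constant cancels in an odds ratio, so compute prior × likelihood for the two hypotheses only:
  port scan: 0.52 × 0.13 = 0.0676
  benign misconfiguration: 0.38 × 0.29 = 0.1102
Posterior odds = 0.0676 / 0.1102 ≈ 0.613.

0.613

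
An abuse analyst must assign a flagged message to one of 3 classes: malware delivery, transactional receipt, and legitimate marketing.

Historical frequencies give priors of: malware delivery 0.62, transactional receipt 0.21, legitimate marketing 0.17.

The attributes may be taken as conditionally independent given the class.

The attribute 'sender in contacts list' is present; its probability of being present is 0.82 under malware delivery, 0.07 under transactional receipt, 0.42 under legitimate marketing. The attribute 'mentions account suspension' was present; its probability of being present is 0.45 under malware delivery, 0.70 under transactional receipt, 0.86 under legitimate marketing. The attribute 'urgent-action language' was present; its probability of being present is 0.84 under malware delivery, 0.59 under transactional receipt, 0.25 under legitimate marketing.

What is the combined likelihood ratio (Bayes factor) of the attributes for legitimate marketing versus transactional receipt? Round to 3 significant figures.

Take the product of per-attribute likelihoods under each hypothesis, then divide.
  legitimate marketing: 0.42 × 0.86 × 0.25 = 0.0903
  transactional receipt: 0.07 × 0.70 × 0.59 = 0.02891
Bayes factor = 0.0903 / 0.02891 ≈ 3.12

3.12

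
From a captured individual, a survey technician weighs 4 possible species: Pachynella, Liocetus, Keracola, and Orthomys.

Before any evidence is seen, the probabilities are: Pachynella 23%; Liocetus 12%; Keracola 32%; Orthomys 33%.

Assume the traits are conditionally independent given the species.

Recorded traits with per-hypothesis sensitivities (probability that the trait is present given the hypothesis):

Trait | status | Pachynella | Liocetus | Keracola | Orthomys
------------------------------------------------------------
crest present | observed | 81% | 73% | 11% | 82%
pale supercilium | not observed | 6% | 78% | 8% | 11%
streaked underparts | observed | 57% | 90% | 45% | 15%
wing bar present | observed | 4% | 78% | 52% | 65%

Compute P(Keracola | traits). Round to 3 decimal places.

0.156

Multiply each prior by the joint likelihood of the trait pattern (using 1 − P(present | H) for each absent trait):
  Pachynella: 0.23 × 0.81 × (1 − 0.06) × 0.57 × 0.04 = 0.0039928
  Liocetus: 0.12 × 0.73 × (1 − 0.78) × 0.90 × 0.78 = 0.013529
  Keracola: 0.32 × 0.11 × (1 − 0.08) × 0.45 × 0.52 = 0.0075779
  Orthomys: 0.33 × 0.82 × (1 − 0.11) × 0.15 × 0.65 = 0.023481
Marginal likelihood of the evidence = 0.048581.
P(Keracola | evidence) = 0.0075779 / 0.048581 ≈ 0.156.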